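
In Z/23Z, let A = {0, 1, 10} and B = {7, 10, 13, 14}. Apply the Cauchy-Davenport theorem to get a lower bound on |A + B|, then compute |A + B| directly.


Cauchy-Davenport: |A + B| ≥ min(p, |A| + |B| - 1) for A, B nonempty in Z/pZ.
|A| = 3, |B| = 4, p = 23.
CD lower bound = min(23, 3 + 4 - 1) = min(23, 6) = 6.
Compute A + B mod 23 directly:
a = 0: 0+7=7, 0+10=10, 0+13=13, 0+14=14
a = 1: 1+7=8, 1+10=11, 1+13=14, 1+14=15
a = 10: 10+7=17, 10+10=20, 10+13=0, 10+14=1
A + B = {0, 1, 7, 8, 10, 11, 13, 14, 15, 17, 20}, so |A + B| = 11.
Verify: 11 ≥ 6? Yes ✓.

CD lower bound = 6, actual |A + B| = 11.


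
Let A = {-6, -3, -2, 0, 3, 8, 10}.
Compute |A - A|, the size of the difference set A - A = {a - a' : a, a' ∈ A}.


A - A = {a - a' : a, a' ∈ A}; |A| = 7.
Bounds: 2|A|-1 ≤ |A - A| ≤ |A|² - |A| + 1, i.e. 13 ≤ |A - A| ≤ 43.
Note: 0 ∈ A - A always (from a - a). The set is symmetric: if d ∈ A - A then -d ∈ A - A.
Enumerate nonzero differences d = a - a' with a > a' (then include -d):
Positive differences: {1, 2, 3, 4, 5, 6, 7, 8, 9, 10, 11, 12, 13, 14, 16}
Full difference set: {0} ∪ (positive diffs) ∪ (negative diffs).
|A - A| = 1 + 2·15 = 31 (matches direct enumeration: 31).

|A - A| = 31


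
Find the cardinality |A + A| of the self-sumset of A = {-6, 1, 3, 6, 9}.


A + A = {a + a' : a, a' ∈ A}; |A| = 5.
General bounds: 2|A| - 1 ≤ |A + A| ≤ |A|(|A|+1)/2, i.e. 9 ≤ |A + A| ≤ 15.
Lower bound 2|A|-1 is attained iff A is an arithmetic progression.
Enumerate sums a + a' for a ≤ a' (symmetric, so this suffices):
a = -6: -6+-6=-12, -6+1=-5, -6+3=-3, -6+6=0, -6+9=3
a = 1: 1+1=2, 1+3=4, 1+6=7, 1+9=10
a = 3: 3+3=6, 3+6=9, 3+9=12
a = 6: 6+6=12, 6+9=15
a = 9: 9+9=18
Distinct sums: {-12, -5, -3, 0, 2, 3, 4, 6, 7, 9, 10, 12, 15, 18}
|A + A| = 14

|A + A| = 14


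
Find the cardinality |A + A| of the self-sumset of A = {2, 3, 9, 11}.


A + A = {a + a' : a, a' ∈ A}; |A| = 4.
General bounds: 2|A| - 1 ≤ |A + A| ≤ |A|(|A|+1)/2, i.e. 7 ≤ |A + A| ≤ 10.
Lower bound 2|A|-1 is attained iff A is an arithmetic progression.
Enumerate sums a + a' for a ≤ a' (symmetric, so this suffices):
a = 2: 2+2=4, 2+3=5, 2+9=11, 2+11=13
a = 3: 3+3=6, 3+9=12, 3+11=14
a = 9: 9+9=18, 9+11=20
a = 11: 11+11=22
Distinct sums: {4, 5, 6, 11, 12, 13, 14, 18, 20, 22}
|A + A| = 10

|A + A| = 10


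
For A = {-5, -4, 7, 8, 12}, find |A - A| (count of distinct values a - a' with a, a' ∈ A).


A - A = {a - a' : a, a' ∈ A}; |A| = 5.
Bounds: 2|A|-1 ≤ |A - A| ≤ |A|² - |A| + 1, i.e. 9 ≤ |A - A| ≤ 21.
Note: 0 ∈ A - A always (from a - a). The set is symmetric: if d ∈ A - A then -d ∈ A - A.
Enumerate nonzero differences d = a - a' with a > a' (then include -d):
Positive differences: {1, 4, 5, 11, 12, 13, 16, 17}
Full difference set: {0} ∪ (positive diffs) ∪ (negative diffs).
|A - A| = 1 + 2·8 = 17 (matches direct enumeration: 17).

|A - A| = 17


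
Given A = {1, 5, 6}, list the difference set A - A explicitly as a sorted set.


A - A = {a - a' : a, a' ∈ A}.
Compute a - a' for each ordered pair (a, a'):
a = 1: 1-1=0, 1-5=-4, 1-6=-5
a = 5: 5-1=4, 5-5=0, 5-6=-1
a = 6: 6-1=5, 6-5=1, 6-6=0
Collecting distinct values (and noting 0 appears from a-a):
A - A = {-5, -4, -1, 0, 1, 4, 5}
|A - A| = 7

A - A = {-5, -4, -1, 0, 1, 4, 5}


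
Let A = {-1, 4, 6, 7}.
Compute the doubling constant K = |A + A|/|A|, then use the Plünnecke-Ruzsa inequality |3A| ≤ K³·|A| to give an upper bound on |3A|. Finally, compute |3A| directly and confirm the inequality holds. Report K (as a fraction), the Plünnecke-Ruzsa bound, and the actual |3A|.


|A| = 4.
Step 1: Compute A + A by enumerating all 16 pairs.
A + A = {-2, 3, 5, 6, 8, 10, 11, 12, 13, 14}, so |A + A| = 10.
Step 2: Doubling constant K = |A + A|/|A| = 10/4 = 10/4 ≈ 2.5000.
Step 3: Plünnecke-Ruzsa gives |3A| ≤ K³·|A| = (2.5000)³ · 4 ≈ 62.5000.
Step 4: Compute 3A = A + A + A directly by enumerating all triples (a,b,c) ∈ A³; |3A| = 18.
Step 5: Check 18 ≤ 62.5000? Yes ✓.

K = 10/4, Plünnecke-Ruzsa bound K³|A| ≈ 62.5000, |3A| = 18, inequality holds.


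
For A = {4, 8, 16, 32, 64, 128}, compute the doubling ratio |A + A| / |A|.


|A| = 6.
Compute A + A by enumerating all 36 pairs.
A + A = {8, 12, 16, 20, 24, 32, 36, 40, 48, 64, 68, 72, 80, 96, 128, 132, 136, 144, 160, 192, 256}, so |A + A| = 21.
K = |A + A| / |A| = 21/6 = 7/2 ≈ 3.5000.
Reference: AP of size 6 gives K = 11/6 ≈ 1.8333; a fully generic set of size 6 gives K ≈ 3.5000.

|A| = 6, |A + A| = 21, K = 21/6 = 7/2.


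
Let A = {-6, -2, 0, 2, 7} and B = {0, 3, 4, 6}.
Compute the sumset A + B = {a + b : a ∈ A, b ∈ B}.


A + B = {a + b : a ∈ A, b ∈ B}.
Enumerate all |A|·|B| = 5·4 = 20 pairs (a, b) and collect distinct sums.
a = -6: -6+0=-6, -6+3=-3, -6+4=-2, -6+6=0
a = -2: -2+0=-2, -2+3=1, -2+4=2, -2+6=4
a = 0: 0+0=0, 0+3=3, 0+4=4, 0+6=6
a = 2: 2+0=2, 2+3=5, 2+4=6, 2+6=8
a = 7: 7+0=7, 7+3=10, 7+4=11, 7+6=13
Collecting distinct sums: A + B = {-6, -3, -2, 0, 1, 2, 3, 4, 5, 6, 7, 8, 10, 11, 13}
|A + B| = 15

A + B = {-6, -3, -2, 0, 1, 2, 3, 4, 5, 6, 7, 8, 10, 11, 13}


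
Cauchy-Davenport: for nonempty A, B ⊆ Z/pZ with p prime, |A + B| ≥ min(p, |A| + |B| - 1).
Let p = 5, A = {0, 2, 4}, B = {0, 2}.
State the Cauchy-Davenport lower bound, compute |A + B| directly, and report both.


Cauchy-Davenport: |A + B| ≥ min(p, |A| + |B| - 1) for A, B nonempty in Z/pZ.
|A| = 3, |B| = 2, p = 5.
CD lower bound = min(5, 3 + 2 - 1) = min(5, 4) = 4.
Compute A + B mod 5 directly:
a = 0: 0+0=0, 0+2=2
a = 2: 2+0=2, 2+2=4
a = 4: 4+0=4, 4+2=1
A + B = {0, 1, 2, 4}, so |A + B| = 4.
Verify: 4 ≥ 4? Yes ✓.

CD lower bound = 4, actual |A + B| = 4.


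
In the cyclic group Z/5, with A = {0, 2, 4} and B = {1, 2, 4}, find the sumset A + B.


Work in Z/5Z: reduce every sum a + b modulo 5.
Enumerate all 9 pairs:
a = 0: 0+1=1, 0+2=2, 0+4=4
a = 2: 2+1=3, 2+2=4, 2+4=1
a = 4: 4+1=0, 4+2=1, 4+4=3
Distinct residues collected: {0, 1, 2, 3, 4}
|A + B| = 5 (out of 5 total residues).

A + B = {0, 1, 2, 3, 4}


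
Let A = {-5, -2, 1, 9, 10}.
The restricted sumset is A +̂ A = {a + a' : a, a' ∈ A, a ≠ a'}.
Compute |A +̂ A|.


Restricted sumset: A +̂ A = {a + a' : a ∈ A, a' ∈ A, a ≠ a'}.
Equivalently, take A + A and drop any sum 2a that is achievable ONLY as a + a for a ∈ A (i.e. sums representable only with equal summands).
Enumerate pairs (a, a') with a < a' (symmetric, so each unordered pair gives one sum; this covers all a ≠ a'):
  -5 + -2 = -7
  -5 + 1 = -4
  -5 + 9 = 4
  -5 + 10 = 5
  -2 + 1 = -1
  -2 + 9 = 7
  -2 + 10 = 8
  1 + 9 = 10
  1 + 10 = 11
  9 + 10 = 19
Collected distinct sums: {-7, -4, -1, 4, 5, 7, 8, 10, 11, 19}
|A +̂ A| = 10
(Reference bound: |A +̂ A| ≥ 2|A| - 3 for |A| ≥ 2, with |A| = 5 giving ≥ 7.)

|A +̂ A| = 10


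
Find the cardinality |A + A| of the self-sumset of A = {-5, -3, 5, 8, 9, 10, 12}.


A + A = {a + a' : a, a' ∈ A}; |A| = 7.
General bounds: 2|A| - 1 ≤ |A + A| ≤ |A|(|A|+1)/2, i.e. 13 ≤ |A + A| ≤ 28.
Lower bound 2|A|-1 is attained iff A is an arithmetic progression.
Enumerate sums a + a' for a ≤ a' (symmetric, so this suffices):
a = -5: -5+-5=-10, -5+-3=-8, -5+5=0, -5+8=3, -5+9=4, -5+10=5, -5+12=7
a = -3: -3+-3=-6, -3+5=2, -3+8=5, -3+9=6, -3+10=7, -3+12=9
a = 5: 5+5=10, 5+8=13, 5+9=14, 5+10=15, 5+12=17
a = 8: 8+8=16, 8+9=17, 8+10=18, 8+12=20
a = 9: 9+9=18, 9+10=19, 9+12=21
a = 10: 10+10=20, 10+12=22
a = 12: 12+12=24
Distinct sums: {-10, -8, -6, 0, 2, 3, 4, 5, 6, 7, 9, 10, 13, 14, 15, 16, 17, 18, 19, 20, 21, 22, 24}
|A + A| = 23

|A + A| = 23


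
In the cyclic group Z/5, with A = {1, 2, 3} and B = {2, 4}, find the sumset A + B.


Work in Z/5Z: reduce every sum a + b modulo 5.
Enumerate all 6 pairs:
a = 1: 1+2=3, 1+4=0
a = 2: 2+2=4, 2+4=1
a = 3: 3+2=0, 3+4=2
Distinct residues collected: {0, 1, 2, 3, 4}
|A + B| = 5 (out of 5 total residues).

A + B = {0, 1, 2, 3, 4}


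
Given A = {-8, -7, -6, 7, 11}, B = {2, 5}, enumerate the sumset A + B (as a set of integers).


A + B = {a + b : a ∈ A, b ∈ B}.
Enumerate all |A|·|B| = 5·2 = 10 pairs (a, b) and collect distinct sums.
a = -8: -8+2=-6, -8+5=-3
a = -7: -7+2=-5, -7+5=-2
a = -6: -6+2=-4, -6+5=-1
a = 7: 7+2=9, 7+5=12
a = 11: 11+2=13, 11+5=16
Collecting distinct sums: A + B = {-6, -5, -4, -3, -2, -1, 9, 12, 13, 16}
|A + B| = 10

A + B = {-6, -5, -4, -3, -2, -1, 9, 12, 13, 16}


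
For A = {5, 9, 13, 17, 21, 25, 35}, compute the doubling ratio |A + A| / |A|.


|A| = 7.
Compute A + A by enumerating all 49 pairs.
A + A = {10, 14, 18, 22, 26, 30, 34, 38, 40, 42, 44, 46, 48, 50, 52, 56, 60, 70}, so |A + A| = 18.
K = |A + A| / |A| = 18/7 (already in lowest terms) ≈ 2.5714.
Reference: AP of size 7 gives K = 13/7 ≈ 1.8571; a fully generic set of size 7 gives K ≈ 4.0000.

|A| = 7, |A + A| = 18, K = 18/7.


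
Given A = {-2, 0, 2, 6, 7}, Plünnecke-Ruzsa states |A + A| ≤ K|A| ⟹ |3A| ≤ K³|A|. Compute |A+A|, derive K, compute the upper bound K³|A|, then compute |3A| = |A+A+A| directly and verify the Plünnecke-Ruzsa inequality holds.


|A| = 5.
Step 1: Compute A + A by enumerating all 25 pairs.
A + A = {-4, -2, 0, 2, 4, 5, 6, 7, 8, 9, 12, 13, 14}, so |A + A| = 13.
Step 2: Doubling constant K = |A + A|/|A| = 13/5 = 13/5 ≈ 2.6000.
Step 3: Plünnecke-Ruzsa gives |3A| ≤ K³·|A| = (2.6000)³ · 5 ≈ 87.8800.
Step 4: Compute 3A = A + A + A directly by enumerating all triples (a,b,c) ∈ A³; |3A| = 23.
Step 5: Check 23 ≤ 87.8800? Yes ✓.

K = 13/5, Plünnecke-Ruzsa bound K³|A| ≈ 87.8800, |3A| = 23, inequality holds.


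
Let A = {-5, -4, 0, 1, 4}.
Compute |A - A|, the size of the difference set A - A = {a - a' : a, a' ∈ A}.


A - A = {a - a' : a, a' ∈ A}; |A| = 5.
Bounds: 2|A|-1 ≤ |A - A| ≤ |A|² - |A| + 1, i.e. 9 ≤ |A - A| ≤ 21.
Note: 0 ∈ A - A always (from a - a). The set is symmetric: if d ∈ A - A then -d ∈ A - A.
Enumerate nonzero differences d = a - a' with a > a' (then include -d):
Positive differences: {1, 3, 4, 5, 6, 8, 9}
Full difference set: {0} ∪ (positive diffs) ∪ (negative diffs).
|A - A| = 1 + 2·7 = 15 (matches direct enumeration: 15).

|A - A| = 15


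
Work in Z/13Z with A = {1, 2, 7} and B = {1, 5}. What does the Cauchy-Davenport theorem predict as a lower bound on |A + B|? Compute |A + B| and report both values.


Cauchy-Davenport: |A + B| ≥ min(p, |A| + |B| - 1) for A, B nonempty in Z/pZ.
|A| = 3, |B| = 2, p = 13.
CD lower bound = min(13, 3 + 2 - 1) = min(13, 4) = 4.
Compute A + B mod 13 directly:
a = 1: 1+1=2, 1+5=6
a = 2: 2+1=3, 2+5=7
a = 7: 7+1=8, 7+5=12
A + B = {2, 3, 6, 7, 8, 12}, so |A + B| = 6.
Verify: 6 ≥ 4? Yes ✓.

CD lower bound = 4, actual |A + B| = 6.


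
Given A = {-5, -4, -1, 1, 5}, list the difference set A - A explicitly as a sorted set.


A - A = {a - a' : a, a' ∈ A}.
Compute a - a' for each ordered pair (a, a'):
a = -5: -5--5=0, -5--4=-1, -5--1=-4, -5-1=-6, -5-5=-10
a = -4: -4--5=1, -4--4=0, -4--1=-3, -4-1=-5, -4-5=-9
a = -1: -1--5=4, -1--4=3, -1--1=0, -1-1=-2, -1-5=-6
a = 1: 1--5=6, 1--4=5, 1--1=2, 1-1=0, 1-5=-4
a = 5: 5--5=10, 5--4=9, 5--1=6, 5-1=4, 5-5=0
Collecting distinct values (and noting 0 appears from a-a):
A - A = {-10, -9, -6, -5, -4, -3, -2, -1, 0, 1, 2, 3, 4, 5, 6, 9, 10}
|A - A| = 17

A - A = {-10, -9, -6, -5, -4, -3, -2, -1, 0, 1, 2, 3, 4, 5, 6, 9, 10}


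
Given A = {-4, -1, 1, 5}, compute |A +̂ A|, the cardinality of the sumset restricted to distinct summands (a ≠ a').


Restricted sumset: A +̂ A = {a + a' : a ∈ A, a' ∈ A, a ≠ a'}.
Equivalently, take A + A and drop any sum 2a that is achievable ONLY as a + a for a ∈ A (i.e. sums representable only with equal summands).
Enumerate pairs (a, a') with a < a' (symmetric, so each unordered pair gives one sum; this covers all a ≠ a'):
  -4 + -1 = -5
  -4 + 1 = -3
  -4 + 5 = 1
  -1 + 1 = 0
  -1 + 5 = 4
  1 + 5 = 6
Collected distinct sums: {-5, -3, 0, 1, 4, 6}
|A +̂ A| = 6
(Reference bound: |A +̂ A| ≥ 2|A| - 3 for |A| ≥ 2, with |A| = 4 giving ≥ 5.)

|A +̂ A| = 6


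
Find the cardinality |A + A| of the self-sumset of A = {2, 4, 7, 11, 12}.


A + A = {a + a' : a, a' ∈ A}; |A| = 5.
General bounds: 2|A| - 1 ≤ |A + A| ≤ |A|(|A|+1)/2, i.e. 9 ≤ |A + A| ≤ 15.
Lower bound 2|A|-1 is attained iff A is an arithmetic progression.
Enumerate sums a + a' for a ≤ a' (symmetric, so this suffices):
a = 2: 2+2=4, 2+4=6, 2+7=9, 2+11=13, 2+12=14
a = 4: 4+4=8, 4+7=11, 4+11=15, 4+12=16
a = 7: 7+7=14, 7+11=18, 7+12=19
a = 11: 11+11=22, 11+12=23
a = 12: 12+12=24
Distinct sums: {4, 6, 8, 9, 11, 13, 14, 15, 16, 18, 19, 22, 23, 24}
|A + A| = 14

|A + A| = 14


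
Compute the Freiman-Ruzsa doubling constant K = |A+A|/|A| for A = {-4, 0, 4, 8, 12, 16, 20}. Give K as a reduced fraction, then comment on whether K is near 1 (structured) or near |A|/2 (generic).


|A| = 7.
Compute A + A by enumerating all 49 pairs.
A + A = {-8, -4, 0, 4, 8, 12, 16, 20, 24, 28, 32, 36, 40}, so |A + A| = 13.
K = |A + A| / |A| = 13/7 (already in lowest terms) ≈ 1.8571.
Reference: AP of size 7 gives K = 13/7 ≈ 1.8571; a fully generic set of size 7 gives K ≈ 4.0000.

|A| = 7, |A + A| = 13, K = 13/7.


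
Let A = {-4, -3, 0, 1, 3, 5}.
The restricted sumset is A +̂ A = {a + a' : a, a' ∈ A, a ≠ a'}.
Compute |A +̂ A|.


Restricted sumset: A +̂ A = {a + a' : a ∈ A, a' ∈ A, a ≠ a'}.
Equivalently, take A + A and drop any sum 2a that is achievable ONLY as a + a for a ∈ A (i.e. sums representable only with equal summands).
Enumerate pairs (a, a') with a < a' (symmetric, so each unordered pair gives one sum; this covers all a ≠ a'):
  -4 + -3 = -7
  -4 + 0 = -4
  -4 + 1 = -3
  -4 + 3 = -1
  -4 + 5 = 1
  -3 + 0 = -3
  -3 + 1 = -2
  -3 + 3 = 0
  -3 + 5 = 2
  0 + 1 = 1
  0 + 3 = 3
  0 + 5 = 5
  1 + 3 = 4
  1 + 5 = 6
  3 + 5 = 8
Collected distinct sums: {-7, -4, -3, -2, -1, 0, 1, 2, 3, 4, 5, 6, 8}
|A +̂ A| = 13
(Reference bound: |A +̂ A| ≥ 2|A| - 3 for |A| ≥ 2, with |A| = 6 giving ≥ 9.)

|A +̂ A| = 13


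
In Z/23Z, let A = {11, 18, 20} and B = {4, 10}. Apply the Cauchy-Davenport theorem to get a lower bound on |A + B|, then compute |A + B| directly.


Cauchy-Davenport: |A + B| ≥ min(p, |A| + |B| - 1) for A, B nonempty in Z/pZ.
|A| = 3, |B| = 2, p = 23.
CD lower bound = min(23, 3 + 2 - 1) = min(23, 4) = 4.
Compute A + B mod 23 directly:
a = 11: 11+4=15, 11+10=21
a = 18: 18+4=22, 18+10=5
a = 20: 20+4=1, 20+10=7
A + B = {1, 5, 7, 15, 21, 22}, so |A + B| = 6.
Verify: 6 ≥ 4? Yes ✓.

CD lower bound = 4, actual |A + B| = 6.


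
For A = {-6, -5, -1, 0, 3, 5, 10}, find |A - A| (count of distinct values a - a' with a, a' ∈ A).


A - A = {a - a' : a, a' ∈ A}; |A| = 7.
Bounds: 2|A|-1 ≤ |A - A| ≤ |A|² - |A| + 1, i.e. 13 ≤ |A - A| ≤ 43.
Note: 0 ∈ A - A always (from a - a). The set is symmetric: if d ∈ A - A then -d ∈ A - A.
Enumerate nonzero differences d = a - a' with a > a' (then include -d):
Positive differences: {1, 2, 3, 4, 5, 6, 7, 8, 9, 10, 11, 15, 16}
Full difference set: {0} ∪ (positive diffs) ∪ (negative diffs).
|A - A| = 1 + 2·13 = 27 (matches direct enumeration: 27).

|A - A| = 27


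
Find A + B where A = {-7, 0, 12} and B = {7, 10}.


A + B = {a + b : a ∈ A, b ∈ B}.
Enumerate all |A|·|B| = 3·2 = 6 pairs (a, b) and collect distinct sums.
a = -7: -7+7=0, -7+10=3
a = 0: 0+7=7, 0+10=10
a = 12: 12+7=19, 12+10=22
Collecting distinct sums: A + B = {0, 3, 7, 10, 19, 22}
|A + B| = 6

A + B = {0, 3, 7, 10, 19, 22}


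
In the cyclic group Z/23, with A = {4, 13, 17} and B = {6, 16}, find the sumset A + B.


Work in Z/23Z: reduce every sum a + b modulo 23.
Enumerate all 6 pairs:
a = 4: 4+6=10, 4+16=20
a = 13: 13+6=19, 13+16=6
a = 17: 17+6=0, 17+16=10
Distinct residues collected: {0, 6, 10, 19, 20}
|A + B| = 5 (out of 23 total residues).

A + B = {0, 6, 10, 19, 20}


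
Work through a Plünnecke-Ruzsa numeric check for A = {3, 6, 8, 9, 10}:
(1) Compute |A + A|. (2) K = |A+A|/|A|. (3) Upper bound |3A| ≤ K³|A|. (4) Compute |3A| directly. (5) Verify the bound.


|A| = 5.
Step 1: Compute A + A by enumerating all 25 pairs.
A + A = {6, 9, 11, 12, 13, 14, 15, 16, 17, 18, 19, 20}, so |A + A| = 12.
Step 2: Doubling constant K = |A + A|/|A| = 12/5 = 12/5 ≈ 2.4000.
Step 3: Plünnecke-Ruzsa gives |3A| ≤ K³·|A| = (2.4000)³ · 5 ≈ 69.1200.
Step 4: Compute 3A = A + A + A directly by enumerating all triples (a,b,c) ∈ A³; |3A| = 19.
Step 5: Check 19 ≤ 69.1200? Yes ✓.

K = 12/5, Plünnecke-Ruzsa bound K³|A| ≈ 69.1200, |3A| = 19, inequality holds.


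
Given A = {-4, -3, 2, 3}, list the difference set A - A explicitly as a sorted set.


A - A = {a - a' : a, a' ∈ A}.
Compute a - a' for each ordered pair (a, a'):
a = -4: -4--4=0, -4--3=-1, -4-2=-6, -4-3=-7
a = -3: -3--4=1, -3--3=0, -3-2=-5, -3-3=-6
a = 2: 2--4=6, 2--3=5, 2-2=0, 2-3=-1
a = 3: 3--4=7, 3--3=6, 3-2=1, 3-3=0
Collecting distinct values (and noting 0 appears from a-a):
A - A = {-7, -6, -5, -1, 0, 1, 5, 6, 7}
|A - A| = 9

A - A = {-7, -6, -5, -1, 0, 1, 5, 6, 7}


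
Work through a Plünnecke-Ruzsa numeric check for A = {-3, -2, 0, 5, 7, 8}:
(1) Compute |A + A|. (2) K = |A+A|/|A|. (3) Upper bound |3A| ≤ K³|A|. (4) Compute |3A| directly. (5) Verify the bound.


|A| = 6.
Step 1: Compute A + A by enumerating all 36 pairs.
A + A = {-6, -5, -4, -3, -2, 0, 2, 3, 4, 5, 6, 7, 8, 10, 12, 13, 14, 15, 16}, so |A + A| = 19.
Step 2: Doubling constant K = |A + A|/|A| = 19/6 = 19/6 ≈ 3.1667.
Step 3: Plünnecke-Ruzsa gives |3A| ≤ K³·|A| = (3.1667)³ · 6 ≈ 190.5278.
Step 4: Compute 3A = A + A + A directly by enumerating all triples (a,b,c) ∈ A³; |3A| = 34.
Step 5: Check 34 ≤ 190.5278? Yes ✓.

K = 19/6, Plünnecke-Ruzsa bound K³|A| ≈ 190.5278, |3A| = 34, inequality holds.


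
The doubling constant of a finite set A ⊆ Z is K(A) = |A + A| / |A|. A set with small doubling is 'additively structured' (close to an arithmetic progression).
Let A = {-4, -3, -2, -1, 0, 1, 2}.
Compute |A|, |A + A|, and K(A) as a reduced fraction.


|A| = 7.
Compute A + A by enumerating all 49 pairs.
A + A = {-8, -7, -6, -5, -4, -3, -2, -1, 0, 1, 2, 3, 4}, so |A + A| = 13.
K = |A + A| / |A| = 13/7 (already in lowest terms) ≈ 1.8571.
Reference: AP of size 7 gives K = 13/7 ≈ 1.8571; a fully generic set of size 7 gives K ≈ 4.0000.

|A| = 7, |A + A| = 13, K = 13/7.


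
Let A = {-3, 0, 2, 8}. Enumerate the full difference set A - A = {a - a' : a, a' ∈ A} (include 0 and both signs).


A - A = {a - a' : a, a' ∈ A}.
Compute a - a' for each ordered pair (a, a'):
a = -3: -3--3=0, -3-0=-3, -3-2=-5, -3-8=-11
a = 0: 0--3=3, 0-0=0, 0-2=-2, 0-8=-8
a = 2: 2--3=5, 2-0=2, 2-2=0, 2-8=-6
a = 8: 8--3=11, 8-0=8, 8-2=6, 8-8=0
Collecting distinct values (and noting 0 appears from a-a):
A - A = {-11, -8, -6, -5, -3, -2, 0, 2, 3, 5, 6, 8, 11}
|A - A| = 13

A - A = {-11, -8, -6, -5, -3, -2, 0, 2, 3, 5, 6, 8, 11}


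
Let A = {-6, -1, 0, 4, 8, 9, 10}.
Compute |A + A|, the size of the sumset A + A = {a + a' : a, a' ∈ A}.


A + A = {a + a' : a, a' ∈ A}; |A| = 7.
General bounds: 2|A| - 1 ≤ |A + A| ≤ |A|(|A|+1)/2, i.e. 13 ≤ |A + A| ≤ 28.
Lower bound 2|A|-1 is attained iff A is an arithmetic progression.
Enumerate sums a + a' for a ≤ a' (symmetric, so this suffices):
a = -6: -6+-6=-12, -6+-1=-7, -6+0=-6, -6+4=-2, -6+8=2, -6+9=3, -6+10=4
a = -1: -1+-1=-2, -1+0=-1, -1+4=3, -1+8=7, -1+9=8, -1+10=9
a = 0: 0+0=0, 0+4=4, 0+8=8, 0+9=9, 0+10=10
a = 4: 4+4=8, 4+8=12, 4+9=13, 4+10=14
a = 8: 8+8=16, 8+9=17, 8+10=18
a = 9: 9+9=18, 9+10=19
a = 10: 10+10=20
Distinct sums: {-12, -7, -6, -2, -1, 0, 2, 3, 4, 7, 8, 9, 10, 12, 13, 14, 16, 17, 18, 19, 20}
|A + A| = 21

|A + A| = 21


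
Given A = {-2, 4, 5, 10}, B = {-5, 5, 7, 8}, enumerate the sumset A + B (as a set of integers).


A + B = {a + b : a ∈ A, b ∈ B}.
Enumerate all |A|·|B| = 4·4 = 16 pairs (a, b) and collect distinct sums.
a = -2: -2+-5=-7, -2+5=3, -2+7=5, -2+8=6
a = 4: 4+-5=-1, 4+5=9, 4+7=11, 4+8=12
a = 5: 5+-5=0, 5+5=10, 5+7=12, 5+8=13
a = 10: 10+-5=5, 10+5=15, 10+7=17, 10+8=18
Collecting distinct sums: A + B = {-7, -1, 0, 3, 5, 6, 9, 10, 11, 12, 13, 15, 17, 18}
|A + B| = 14

A + B = {-7, -1, 0, 3, 5, 6, 9, 10, 11, 12, 13, 15, 17, 18}


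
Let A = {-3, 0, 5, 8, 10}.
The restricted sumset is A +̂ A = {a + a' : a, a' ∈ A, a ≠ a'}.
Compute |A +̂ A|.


Restricted sumset: A +̂ A = {a + a' : a ∈ A, a' ∈ A, a ≠ a'}.
Equivalently, take A + A and drop any sum 2a that is achievable ONLY as a + a for a ∈ A (i.e. sums representable only with equal summands).
Enumerate pairs (a, a') with a < a' (symmetric, so each unordered pair gives one sum; this covers all a ≠ a'):
  -3 + 0 = -3
  -3 + 5 = 2
  -3 + 8 = 5
  -3 + 10 = 7
  0 + 5 = 5
  0 + 8 = 8
  0 + 10 = 10
  5 + 8 = 13
  5 + 10 = 15
  8 + 10 = 18
Collected distinct sums: {-3, 2, 5, 7, 8, 10, 13, 15, 18}
|A +̂ A| = 9
(Reference bound: |A +̂ A| ≥ 2|A| - 3 for |A| ≥ 2, with |A| = 5 giving ≥ 7.)

|A +̂ A| = 9


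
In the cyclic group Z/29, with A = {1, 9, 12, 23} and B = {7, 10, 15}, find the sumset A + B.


Work in Z/29Z: reduce every sum a + b modulo 29.
Enumerate all 12 pairs:
a = 1: 1+7=8, 1+10=11, 1+15=16
a = 9: 9+7=16, 9+10=19, 9+15=24
a = 12: 12+7=19, 12+10=22, 12+15=27
a = 23: 23+7=1, 23+10=4, 23+15=9
Distinct residues collected: {1, 4, 8, 9, 11, 16, 19, 22, 24, 27}
|A + B| = 10 (out of 29 total residues).

A + B = {1, 4, 8, 9, 11, 16, 19, 22, 24, 27}


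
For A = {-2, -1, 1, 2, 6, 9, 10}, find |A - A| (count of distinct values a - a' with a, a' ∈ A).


A - A = {a - a' : a, a' ∈ A}; |A| = 7.
Bounds: 2|A|-1 ≤ |A - A| ≤ |A|² - |A| + 1, i.e. 13 ≤ |A - A| ≤ 43.
Note: 0 ∈ A - A always (from a - a). The set is symmetric: if d ∈ A - A then -d ∈ A - A.
Enumerate nonzero differences d = a - a' with a > a' (then include -d):
Positive differences: {1, 2, 3, 4, 5, 7, 8, 9, 10, 11, 12}
Full difference set: {0} ∪ (positive diffs) ∪ (negative diffs).
|A - A| = 1 + 2·11 = 23 (matches direct enumeration: 23).

|A - A| = 23


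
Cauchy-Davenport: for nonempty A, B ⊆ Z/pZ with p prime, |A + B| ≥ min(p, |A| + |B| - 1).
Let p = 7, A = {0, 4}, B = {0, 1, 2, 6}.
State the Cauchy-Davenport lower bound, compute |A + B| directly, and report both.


Cauchy-Davenport: |A + B| ≥ min(p, |A| + |B| - 1) for A, B nonempty in Z/pZ.
|A| = 2, |B| = 4, p = 7.
CD lower bound = min(7, 2 + 4 - 1) = min(7, 5) = 5.
Compute A + B mod 7 directly:
a = 0: 0+0=0, 0+1=1, 0+2=2, 0+6=6
a = 4: 4+0=4, 4+1=5, 4+2=6, 4+6=3
A + B = {0, 1, 2, 3, 4, 5, 6}, so |A + B| = 7.
Verify: 7 ≥ 5? Yes ✓.

CD lower bound = 5, actual |A + B| = 7.


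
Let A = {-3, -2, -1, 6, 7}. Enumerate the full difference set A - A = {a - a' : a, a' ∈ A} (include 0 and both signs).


A - A = {a - a' : a, a' ∈ A}.
Compute a - a' for each ordered pair (a, a'):
a = -3: -3--3=0, -3--2=-1, -3--1=-2, -3-6=-9, -3-7=-10
a = -2: -2--3=1, -2--2=0, -2--1=-1, -2-6=-8, -2-7=-9
a = -1: -1--3=2, -1--2=1, -1--1=0, -1-6=-7, -1-7=-8
a = 6: 6--3=9, 6--2=8, 6--1=7, 6-6=0, 6-7=-1
a = 7: 7--3=10, 7--2=9, 7--1=8, 7-6=1, 7-7=0
Collecting distinct values (and noting 0 appears from a-a):
A - A = {-10, -9, -8, -7, -2, -1, 0, 1, 2, 7, 8, 9, 10}
|A - A| = 13

A - A = {-10, -9, -8, -7, -2, -1, 0, 1, 2, 7, 8, 9, 10}


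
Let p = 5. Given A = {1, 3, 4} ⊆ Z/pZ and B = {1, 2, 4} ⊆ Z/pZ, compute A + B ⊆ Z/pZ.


Work in Z/5Z: reduce every sum a + b modulo 5.
Enumerate all 9 pairs:
a = 1: 1+1=2, 1+2=3, 1+4=0
a = 3: 3+1=4, 3+2=0, 3+4=2
a = 4: 4+1=0, 4+2=1, 4+4=3
Distinct residues collected: {0, 1, 2, 3, 4}
|A + B| = 5 (out of 5 total residues).

A + B = {0, 1, 2, 3, 4}


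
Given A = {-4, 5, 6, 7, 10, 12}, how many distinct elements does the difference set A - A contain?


A - A = {a - a' : a, a' ∈ A}; |A| = 6.
Bounds: 2|A|-1 ≤ |A - A| ≤ |A|² - |A| + 1, i.e. 11 ≤ |A - A| ≤ 31.
Note: 0 ∈ A - A always (from a - a). The set is symmetric: if d ∈ A - A then -d ∈ A - A.
Enumerate nonzero differences d = a - a' with a > a' (then include -d):
Positive differences: {1, 2, 3, 4, 5, 6, 7, 9, 10, 11, 14, 16}
Full difference set: {0} ∪ (positive diffs) ∪ (negative diffs).
|A - A| = 1 + 2·12 = 25 (matches direct enumeration: 25).

|A - A| = 25


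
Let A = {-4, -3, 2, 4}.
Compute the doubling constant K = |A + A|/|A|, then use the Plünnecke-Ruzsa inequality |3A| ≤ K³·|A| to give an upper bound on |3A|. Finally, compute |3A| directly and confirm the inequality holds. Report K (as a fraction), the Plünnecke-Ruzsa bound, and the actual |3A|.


|A| = 4.
Step 1: Compute A + A by enumerating all 16 pairs.
A + A = {-8, -7, -6, -2, -1, 0, 1, 4, 6, 8}, so |A + A| = 10.
Step 2: Doubling constant K = |A + A|/|A| = 10/4 = 10/4 ≈ 2.5000.
Step 3: Plünnecke-Ruzsa gives |3A| ≤ K³·|A| = (2.5000)³ · 4 ≈ 62.5000.
Step 4: Compute 3A = A + A + A directly by enumerating all triples (a,b,c) ∈ A³; |3A| = 19.
Step 5: Check 19 ≤ 62.5000? Yes ✓.

K = 10/4, Plünnecke-Ruzsa bound K³|A| ≈ 62.5000, |3A| = 19, inequality holds.


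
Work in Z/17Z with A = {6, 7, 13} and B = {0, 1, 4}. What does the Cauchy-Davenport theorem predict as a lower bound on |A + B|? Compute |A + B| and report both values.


Cauchy-Davenport: |A + B| ≥ min(p, |A| + |B| - 1) for A, B nonempty in Z/pZ.
|A| = 3, |B| = 3, p = 17.
CD lower bound = min(17, 3 + 3 - 1) = min(17, 5) = 5.
Compute A + B mod 17 directly:
a = 6: 6+0=6, 6+1=7, 6+4=10
a = 7: 7+0=7, 7+1=8, 7+4=11
a = 13: 13+0=13, 13+1=14, 13+4=0
A + B = {0, 6, 7, 8, 10, 11, 13, 14}, so |A + B| = 8.
Verify: 8 ≥ 5? Yes ✓.

CD lower bound = 5, actual |A + B| = 8.


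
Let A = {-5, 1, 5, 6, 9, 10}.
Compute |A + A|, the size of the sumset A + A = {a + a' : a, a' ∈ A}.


A + A = {a + a' : a, a' ∈ A}; |A| = 6.
General bounds: 2|A| - 1 ≤ |A + A| ≤ |A|(|A|+1)/2, i.e. 11 ≤ |A + A| ≤ 21.
Lower bound 2|A|-1 is attained iff A is an arithmetic progression.
Enumerate sums a + a' for a ≤ a' (symmetric, so this suffices):
a = -5: -5+-5=-10, -5+1=-4, -5+5=0, -5+6=1, -5+9=4, -5+10=5
a = 1: 1+1=2, 1+5=6, 1+6=7, 1+9=10, 1+10=11
a = 5: 5+5=10, 5+6=11, 5+9=14, 5+10=15
a = 6: 6+6=12, 6+9=15, 6+10=16
a = 9: 9+9=18, 9+10=19
a = 10: 10+10=20
Distinct sums: {-10, -4, 0, 1, 2, 4, 5, 6, 7, 10, 11, 12, 14, 15, 16, 18, 19, 20}
|A + A| = 18

|A + A| = 18


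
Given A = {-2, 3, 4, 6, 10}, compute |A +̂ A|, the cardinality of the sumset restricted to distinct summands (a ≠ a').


Restricted sumset: A +̂ A = {a + a' : a ∈ A, a' ∈ A, a ≠ a'}.
Equivalently, take A + A and drop any sum 2a that is achievable ONLY as a + a for a ∈ A (i.e. sums representable only with equal summands).
Enumerate pairs (a, a') with a < a' (symmetric, so each unordered pair gives one sum; this covers all a ≠ a'):
  -2 + 3 = 1
  -2 + 4 = 2
  -2 + 6 = 4
  -2 + 10 = 8
  3 + 4 = 7
  3 + 6 = 9
  3 + 10 = 13
  4 + 6 = 10
  4 + 10 = 14
  6 + 10 = 16
Collected distinct sums: {1, 2, 4, 7, 8, 9, 10, 13, 14, 16}
|A +̂ A| = 10
(Reference bound: |A +̂ A| ≥ 2|A| - 3 for |A| ≥ 2, with |A| = 5 giving ≥ 7.)

|A +̂ A| = 10


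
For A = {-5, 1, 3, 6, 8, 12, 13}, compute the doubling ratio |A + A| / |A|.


|A| = 7.
Compute A + A by enumerating all 49 pairs.
A + A = {-10, -4, -2, 1, 2, 3, 4, 6, 7, 8, 9, 11, 12, 13, 14, 15, 16, 18, 19, 20, 21, 24, 25, 26}, so |A + A| = 24.
K = |A + A| / |A| = 24/7 (already in lowest terms) ≈ 3.4286.
Reference: AP of size 7 gives K = 13/7 ≈ 1.8571; a fully generic set of size 7 gives K ≈ 4.0000.

|A| = 7, |A + A| = 24, K = 24/7.


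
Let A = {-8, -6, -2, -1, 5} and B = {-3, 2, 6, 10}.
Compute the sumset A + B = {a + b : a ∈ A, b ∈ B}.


A + B = {a + b : a ∈ A, b ∈ B}.
Enumerate all |A|·|B| = 5·4 = 20 pairs (a, b) and collect distinct sums.
a = -8: -8+-3=-11, -8+2=-6, -8+6=-2, -8+10=2
a = -6: -6+-3=-9, -6+2=-4, -6+6=0, -6+10=4
a = -2: -2+-3=-5, -2+2=0, -2+6=4, -2+10=8
a = -1: -1+-3=-4, -1+2=1, -1+6=5, -1+10=9
a = 5: 5+-3=2, 5+2=7, 5+6=11, 5+10=15
Collecting distinct sums: A + B = {-11, -9, -6, -5, -4, -2, 0, 1, 2, 4, 5, 7, 8, 9, 11, 15}
|A + B| = 16

A + B = {-11, -9, -6, -5, -4, -2, 0, 1, 2, 4, 5, 7, 8, 9, 11, 15}


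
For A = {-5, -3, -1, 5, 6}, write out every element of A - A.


A - A = {a - a' : a, a' ∈ A}.
Compute a - a' for each ordered pair (a, a'):
a = -5: -5--5=0, -5--3=-2, -5--1=-4, -5-5=-10, -5-6=-11
a = -3: -3--5=2, -3--3=0, -3--1=-2, -3-5=-8, -3-6=-9
a = -1: -1--5=4, -1--3=2, -1--1=0, -1-5=-6, -1-6=-7
a = 5: 5--5=10, 5--3=8, 5--1=6, 5-5=0, 5-6=-1
a = 6: 6--5=11, 6--3=9, 6--1=7, 6-5=1, 6-6=0
Collecting distinct values (and noting 0 appears from a-a):
A - A = {-11, -10, -9, -8, -7, -6, -4, -2, -1, 0, 1, 2, 4, 6, 7, 8, 9, 10, 11}
|A - A| = 19

A - A = {-11, -10, -9, -8, -7, -6, -4, -2, -1, 0, 1, 2, 4, 6, 7, 8, 9, 10, 11}


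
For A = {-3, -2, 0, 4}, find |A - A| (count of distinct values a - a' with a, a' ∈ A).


A - A = {a - a' : a, a' ∈ A}; |A| = 4.
Bounds: 2|A|-1 ≤ |A - A| ≤ |A|² - |A| + 1, i.e. 7 ≤ |A - A| ≤ 13.
Note: 0 ∈ A - A always (from a - a). The set is symmetric: if d ∈ A - A then -d ∈ A - A.
Enumerate nonzero differences d = a - a' with a > a' (then include -d):
Positive differences: {1, 2, 3, 4, 6, 7}
Full difference set: {0} ∪ (positive diffs) ∪ (negative diffs).
|A - A| = 1 + 2·6 = 13 (matches direct enumeration: 13).

|A - A| = 13


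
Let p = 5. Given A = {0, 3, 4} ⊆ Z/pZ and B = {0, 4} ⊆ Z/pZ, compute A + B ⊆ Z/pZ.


Work in Z/5Z: reduce every sum a + b modulo 5.
Enumerate all 6 pairs:
a = 0: 0+0=0, 0+4=4
a = 3: 3+0=3, 3+4=2
a = 4: 4+0=4, 4+4=3
Distinct residues collected: {0, 2, 3, 4}
|A + B| = 4 (out of 5 total residues).

A + B = {0, 2, 3, 4}


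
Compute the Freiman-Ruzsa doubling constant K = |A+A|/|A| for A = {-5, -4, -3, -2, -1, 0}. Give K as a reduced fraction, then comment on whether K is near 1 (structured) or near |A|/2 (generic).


|A| = 6.
Compute A + A by enumerating all 36 pairs.
A + A = {-10, -9, -8, -7, -6, -5, -4, -3, -2, -1, 0}, so |A + A| = 11.
K = |A + A| / |A| = 11/6 (already in lowest terms) ≈ 1.8333.
Reference: AP of size 6 gives K = 11/6 ≈ 1.8333; a fully generic set of size 6 gives K ≈ 3.5000.

|A| = 6, |A + A| = 11, K = 11/6.


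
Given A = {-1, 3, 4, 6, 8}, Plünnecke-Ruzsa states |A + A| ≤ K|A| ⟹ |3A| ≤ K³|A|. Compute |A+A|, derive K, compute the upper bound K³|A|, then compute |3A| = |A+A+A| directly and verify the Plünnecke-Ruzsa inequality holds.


|A| = 5.
Step 1: Compute A + A by enumerating all 25 pairs.
A + A = {-2, 2, 3, 5, 6, 7, 8, 9, 10, 11, 12, 14, 16}, so |A + A| = 13.
Step 2: Doubling constant K = |A + A|/|A| = 13/5 = 13/5 ≈ 2.6000.
Step 3: Plünnecke-Ruzsa gives |3A| ≤ K³·|A| = (2.6000)³ · 5 ≈ 87.8800.
Step 4: Compute 3A = A + A + A directly by enumerating all triples (a,b,c) ∈ A³; |3A| = 22.
Step 5: Check 22 ≤ 87.8800? Yes ✓.

K = 13/5, Plünnecke-Ruzsa bound K³|A| ≈ 87.8800, |3A| = 22, inequality holds.


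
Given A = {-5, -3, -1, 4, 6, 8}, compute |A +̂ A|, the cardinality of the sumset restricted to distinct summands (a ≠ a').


Restricted sumset: A +̂ A = {a + a' : a ∈ A, a' ∈ A, a ≠ a'}.
Equivalently, take A + A and drop any sum 2a that is achievable ONLY as a + a for a ∈ A (i.e. sums representable only with equal summands).
Enumerate pairs (a, a') with a < a' (symmetric, so each unordered pair gives one sum; this covers all a ≠ a'):
  -5 + -3 = -8
  -5 + -1 = -6
  -5 + 4 = -1
  -5 + 6 = 1
  -5 + 8 = 3
  -3 + -1 = -4
  -3 + 4 = 1
  -3 + 6 = 3
  -3 + 8 = 5
  -1 + 4 = 3
  -1 + 6 = 5
  -1 + 8 = 7
  4 + 6 = 10
  4 + 8 = 12
  6 + 8 = 14
Collected distinct sums: {-8, -6, -4, -1, 1, 3, 5, 7, 10, 12, 14}
|A +̂ A| = 11
(Reference bound: |A +̂ A| ≥ 2|A| - 3 for |A| ≥ 2, with |A| = 6 giving ≥ 9.)

|A +̂ A| = 11


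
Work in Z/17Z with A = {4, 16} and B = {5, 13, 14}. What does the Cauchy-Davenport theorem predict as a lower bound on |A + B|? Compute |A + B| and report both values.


Cauchy-Davenport: |A + B| ≥ min(p, |A| + |B| - 1) for A, B nonempty in Z/pZ.
|A| = 2, |B| = 3, p = 17.
CD lower bound = min(17, 2 + 3 - 1) = min(17, 4) = 4.
Compute A + B mod 17 directly:
a = 4: 4+5=9, 4+13=0, 4+14=1
a = 16: 16+5=4, 16+13=12, 16+14=13
A + B = {0, 1, 4, 9, 12, 13}, so |A + B| = 6.
Verify: 6 ≥ 4? Yes ✓.

CD lower bound = 4, actual |A + B| = 6.


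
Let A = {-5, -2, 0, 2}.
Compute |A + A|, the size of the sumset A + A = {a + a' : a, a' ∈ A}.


A + A = {a + a' : a, a' ∈ A}; |A| = 4.
General bounds: 2|A| - 1 ≤ |A + A| ≤ |A|(|A|+1)/2, i.e. 7 ≤ |A + A| ≤ 10.
Lower bound 2|A|-1 is attained iff A is an arithmetic progression.
Enumerate sums a + a' for a ≤ a' (symmetric, so this suffices):
a = -5: -5+-5=-10, -5+-2=-7, -5+0=-5, -5+2=-3
a = -2: -2+-2=-4, -2+0=-2, -2+2=0
a = 0: 0+0=0, 0+2=2
a = 2: 2+2=4
Distinct sums: {-10, -7, -5, -4, -3, -2, 0, 2, 4}
|A + A| = 9

|A + A| = 9


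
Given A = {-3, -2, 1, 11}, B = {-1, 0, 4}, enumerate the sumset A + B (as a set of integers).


A + B = {a + b : a ∈ A, b ∈ B}.
Enumerate all |A|·|B| = 4·3 = 12 pairs (a, b) and collect distinct sums.
a = -3: -3+-1=-4, -3+0=-3, -3+4=1
a = -2: -2+-1=-3, -2+0=-2, -2+4=2
a = 1: 1+-1=0, 1+0=1, 1+4=5
a = 11: 11+-1=10, 11+0=11, 11+4=15
Collecting distinct sums: A + B = {-4, -3, -2, 0, 1, 2, 5, 10, 11, 15}
|A + B| = 10

A + B = {-4, -3, -2, 0, 1, 2, 5, 10, 11, 15}


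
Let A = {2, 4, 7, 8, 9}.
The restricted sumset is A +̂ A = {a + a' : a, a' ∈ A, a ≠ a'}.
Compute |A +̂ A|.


Restricted sumset: A +̂ A = {a + a' : a ∈ A, a' ∈ A, a ≠ a'}.
Equivalently, take A + A and drop any sum 2a that is achievable ONLY as a + a for a ∈ A (i.e. sums representable only with equal summands).
Enumerate pairs (a, a') with a < a' (symmetric, so each unordered pair gives one sum; this covers all a ≠ a'):
  2 + 4 = 6
  2 + 7 = 9
  2 + 8 = 10
  2 + 9 = 11
  4 + 7 = 11
  4 + 8 = 12
  4 + 9 = 13
  7 + 8 = 15
  7 + 9 = 16
  8 + 9 = 17
Collected distinct sums: {6, 9, 10, 11, 12, 13, 15, 16, 17}
|A +̂ A| = 9
(Reference bound: |A +̂ A| ≥ 2|A| - 3 for |A| ≥ 2, with |A| = 5 giving ≥ 7.)

|A +̂ A| = 9


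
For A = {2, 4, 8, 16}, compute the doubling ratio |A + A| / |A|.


|A| = 4.
Compute A + A by enumerating all 16 pairs.
A + A = {4, 6, 8, 10, 12, 16, 18, 20, 24, 32}, so |A + A| = 10.
K = |A + A| / |A| = 10/4 = 5/2 ≈ 2.5000.
Reference: AP of size 4 gives K = 7/4 ≈ 1.7500; a fully generic set of size 4 gives K ≈ 2.5000.

|A| = 4, |A + A| = 10, K = 10/4 = 5/2.


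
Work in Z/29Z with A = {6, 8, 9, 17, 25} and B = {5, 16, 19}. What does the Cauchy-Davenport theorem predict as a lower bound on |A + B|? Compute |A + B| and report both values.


Cauchy-Davenport: |A + B| ≥ min(p, |A| + |B| - 1) for A, B nonempty in Z/pZ.
|A| = 5, |B| = 3, p = 29.
CD lower bound = min(29, 5 + 3 - 1) = min(29, 7) = 7.
Compute A + B mod 29 directly:
a = 6: 6+5=11, 6+16=22, 6+19=25
a = 8: 8+5=13, 8+16=24, 8+19=27
a = 9: 9+5=14, 9+16=25, 9+19=28
a = 17: 17+5=22, 17+16=4, 17+19=7
a = 25: 25+5=1, 25+16=12, 25+19=15
A + B = {1, 4, 7, 11, 12, 13, 14, 15, 22, 24, 25, 27, 28}, so |A + B| = 13.
Verify: 13 ≥ 7? Yes ✓.

CD lower bound = 7, actual |A + B| = 13.


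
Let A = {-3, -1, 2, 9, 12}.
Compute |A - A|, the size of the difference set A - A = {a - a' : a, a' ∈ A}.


A - A = {a - a' : a, a' ∈ A}; |A| = 5.
Bounds: 2|A|-1 ≤ |A - A| ≤ |A|² - |A| + 1, i.e. 9 ≤ |A - A| ≤ 21.
Note: 0 ∈ A - A always (from a - a). The set is symmetric: if d ∈ A - A then -d ∈ A - A.
Enumerate nonzero differences d = a - a' with a > a' (then include -d):
Positive differences: {2, 3, 5, 7, 10, 12, 13, 15}
Full difference set: {0} ∪ (positive diffs) ∪ (negative diffs).
|A - A| = 1 + 2·8 = 17 (matches direct enumeration: 17).

|A - A| = 17


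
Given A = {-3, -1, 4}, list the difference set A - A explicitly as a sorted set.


A - A = {a - a' : a, a' ∈ A}.
Compute a - a' for each ordered pair (a, a'):
a = -3: -3--3=0, -3--1=-2, -3-4=-7
a = -1: -1--3=2, -1--1=0, -1-4=-5
a = 4: 4--3=7, 4--1=5, 4-4=0
Collecting distinct values (and noting 0 appears from a-a):
A - A = {-7, -5, -2, 0, 2, 5, 7}
|A - A| = 7

A - A = {-7, -5, -2, 0, 2, 5, 7}


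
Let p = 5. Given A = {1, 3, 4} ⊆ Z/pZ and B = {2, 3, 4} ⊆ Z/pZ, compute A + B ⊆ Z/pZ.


Work in Z/5Z: reduce every sum a + b modulo 5.
Enumerate all 9 pairs:
a = 1: 1+2=3, 1+3=4, 1+4=0
a = 3: 3+2=0, 3+3=1, 3+4=2
a = 4: 4+2=1, 4+3=2, 4+4=3
Distinct residues collected: {0, 1, 2, 3, 4}
|A + B| = 5 (out of 5 total residues).

A + B = {0, 1, 2, 3, 4}


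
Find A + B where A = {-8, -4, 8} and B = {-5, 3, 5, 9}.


A + B = {a + b : a ∈ A, b ∈ B}.
Enumerate all |A|·|B| = 3·4 = 12 pairs (a, b) and collect distinct sums.
a = -8: -8+-5=-13, -8+3=-5, -8+5=-3, -8+9=1
a = -4: -4+-5=-9, -4+3=-1, -4+5=1, -4+9=5
a = 8: 8+-5=3, 8+3=11, 8+5=13, 8+9=17
Collecting distinct sums: A + B = {-13, -9, -5, -3, -1, 1, 3, 5, 11, 13, 17}
|A + B| = 11

A + B = {-13, -9, -5, -3, -1, 1, 3, 5, 11, 13, 17}


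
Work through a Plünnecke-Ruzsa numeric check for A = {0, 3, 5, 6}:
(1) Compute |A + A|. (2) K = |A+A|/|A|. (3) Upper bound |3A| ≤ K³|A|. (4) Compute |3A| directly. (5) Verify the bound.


|A| = 4.
Step 1: Compute A + A by enumerating all 16 pairs.
A + A = {0, 3, 5, 6, 8, 9, 10, 11, 12}, so |A + A| = 9.
Step 2: Doubling constant K = |A + A|/|A| = 9/4 = 9/4 ≈ 2.2500.
Step 3: Plünnecke-Ruzsa gives |3A| ≤ K³·|A| = (2.2500)³ · 4 ≈ 45.5625.
Step 4: Compute 3A = A + A + A directly by enumerating all triples (a,b,c) ∈ A³; |3A| = 15.
Step 5: Check 15 ≤ 45.5625? Yes ✓.

K = 9/4, Plünnecke-Ruzsa bound K³|A| ≈ 45.5625, |3A| = 15, inequality holds.


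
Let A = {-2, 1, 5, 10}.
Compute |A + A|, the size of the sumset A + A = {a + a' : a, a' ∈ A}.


A + A = {a + a' : a, a' ∈ A}; |A| = 4.
General bounds: 2|A| - 1 ≤ |A + A| ≤ |A|(|A|+1)/2, i.e. 7 ≤ |A + A| ≤ 10.
Lower bound 2|A|-1 is attained iff A is an arithmetic progression.
Enumerate sums a + a' for a ≤ a' (symmetric, so this suffices):
a = -2: -2+-2=-4, -2+1=-1, -2+5=3, -2+10=8
a = 1: 1+1=2, 1+5=6, 1+10=11
a = 5: 5+5=10, 5+10=15
a = 10: 10+10=20
Distinct sums: {-4, -1, 2, 3, 6, 8, 10, 11, 15, 20}
|A + A| = 10

|A + A| = 10


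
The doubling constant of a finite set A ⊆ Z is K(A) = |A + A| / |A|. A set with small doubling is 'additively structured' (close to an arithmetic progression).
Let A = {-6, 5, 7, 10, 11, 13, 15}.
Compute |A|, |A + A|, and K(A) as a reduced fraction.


|A| = 7.
Compute A + A by enumerating all 49 pairs.
A + A = {-12, -1, 1, 4, 5, 7, 9, 10, 12, 14, 15, 16, 17, 18, 20, 21, 22, 23, 24, 25, 26, 28, 30}, so |A + A| = 23.
K = |A + A| / |A| = 23/7 (already in lowest terms) ≈ 3.2857.
Reference: AP of size 7 gives K = 13/7 ≈ 1.8571; a fully generic set of size 7 gives K ≈ 4.0000.

|A| = 7, |A + A| = 23, K = 23/7.


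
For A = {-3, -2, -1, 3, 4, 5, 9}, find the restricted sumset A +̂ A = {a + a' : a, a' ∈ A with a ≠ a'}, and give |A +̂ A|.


Restricted sumset: A +̂ A = {a + a' : a ∈ A, a' ∈ A, a ≠ a'}.
Equivalently, take A + A and drop any sum 2a that is achievable ONLY as a + a for a ∈ A (i.e. sums representable only with equal summands).
Enumerate pairs (a, a') with a < a' (symmetric, so each unordered pair gives one sum; this covers all a ≠ a'):
  -3 + -2 = -5
  -3 + -1 = -4
  -3 + 3 = 0
  -3 + 4 = 1
  -3 + 5 = 2
  -3 + 9 = 6
  -2 + -1 = -3
  -2 + 3 = 1
  -2 + 4 = 2
  -2 + 5 = 3
  -2 + 9 = 7
  -1 + 3 = 2
  -1 + 4 = 3
  -1 + 5 = 4
  -1 + 9 = 8
  3 + 4 = 7
  3 + 5 = 8
  3 + 9 = 12
  4 + 5 = 9
  4 + 9 = 13
  5 + 9 = 14
Collected distinct sums: {-5, -4, -3, 0, 1, 2, 3, 4, 6, 7, 8, 9, 12, 13, 14}
|A +̂ A| = 15
(Reference bound: |A +̂ A| ≥ 2|A| - 3 for |A| ≥ 2, with |A| = 7 giving ≥ 11.)

|A +̂ A| = 15


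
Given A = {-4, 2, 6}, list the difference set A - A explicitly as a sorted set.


A - A = {a - a' : a, a' ∈ A}.
Compute a - a' for each ordered pair (a, a'):
a = -4: -4--4=0, -4-2=-6, -4-6=-10
a = 2: 2--4=6, 2-2=0, 2-6=-4
a = 6: 6--4=10, 6-2=4, 6-6=0
Collecting distinct values (and noting 0 appears from a-a):
A - A = {-10, -6, -4, 0, 4, 6, 10}
|A - A| = 7

A - A = {-10, -6, -4, 0, 4, 6, 10}


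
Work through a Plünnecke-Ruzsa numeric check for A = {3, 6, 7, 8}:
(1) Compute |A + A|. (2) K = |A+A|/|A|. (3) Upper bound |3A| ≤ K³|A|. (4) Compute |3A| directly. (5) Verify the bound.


|A| = 4.
Step 1: Compute A + A by enumerating all 16 pairs.
A + A = {6, 9, 10, 11, 12, 13, 14, 15, 16}, so |A + A| = 9.
Step 2: Doubling constant K = |A + A|/|A| = 9/4 = 9/4 ≈ 2.2500.
Step 3: Plünnecke-Ruzsa gives |3A| ≤ K³·|A| = (2.2500)³ · 4 ≈ 45.5625.
Step 4: Compute 3A = A + A + A directly by enumerating all triples (a,b,c) ∈ A³; |3A| = 14.
Step 5: Check 14 ≤ 45.5625? Yes ✓.

K = 9/4, Plünnecke-Ruzsa bound K³|A| ≈ 45.5625, |3A| = 14, inequality holds.
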